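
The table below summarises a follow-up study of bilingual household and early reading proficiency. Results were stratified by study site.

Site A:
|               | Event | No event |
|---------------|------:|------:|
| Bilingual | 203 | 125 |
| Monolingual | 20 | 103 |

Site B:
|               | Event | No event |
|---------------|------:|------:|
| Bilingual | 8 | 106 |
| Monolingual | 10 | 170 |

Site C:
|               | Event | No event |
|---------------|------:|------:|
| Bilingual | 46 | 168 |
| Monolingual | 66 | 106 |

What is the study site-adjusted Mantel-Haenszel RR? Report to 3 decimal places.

RR_MH = Σ(aᵢ·n₀ᵢ/nᵢ) / Σ(cᵢ·n₁ᵢ/nᵢ), with n₁ᵢ = aᵢ+bᵢ (exposed), n₀ᵢ = cᵢ+dᵢ (unexposed), nᵢ = n₁ᵢ+n₀ᵢ.
Stratum 1 (Site A): n₁ = 328, n₀ = 123, n = 451; a·n₀/n = 203·123/451 = 55.3636; c·n₁/n = 20·328/451 = 14.5455
Stratum 2 (Site B): n₁ = 114, n₀ = 180, n = 294; a·n₀/n = 8·180/294 = 4.8980; c·n₁/n = 10·114/294 = 3.8776
Stratum 3 (Site C): n₁ = 214, n₀ = 172, n = 386; a·n₀/n = 46·172/386 = 20.4974; c·n₁/n = 66·214/386 = 36.5907
RR_MH = (55.3636 + 4.8980 + 20.4974) / (14.5455 + 3.8776 + 36.5907) = 80.7590 / 55.0137 = 1.46798

1.468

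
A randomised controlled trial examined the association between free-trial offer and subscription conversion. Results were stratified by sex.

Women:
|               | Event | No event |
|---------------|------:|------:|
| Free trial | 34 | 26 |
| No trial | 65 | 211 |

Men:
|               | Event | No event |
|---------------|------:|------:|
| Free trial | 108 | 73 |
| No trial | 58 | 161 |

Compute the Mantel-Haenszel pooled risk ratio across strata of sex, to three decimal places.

2.300

RR_MH = Σ(aᵢ·n₀ᵢ/nᵢ) / Σ(cᵢ·n₁ᵢ/nᵢ), with n₁ᵢ = aᵢ+bᵢ (exposed), n₀ᵢ = cᵢ+dᵢ (unexposed), nᵢ = n₁ᵢ+n₀ᵢ.
Stratum 1 (Women): n₁ = 60, n₀ = 276, n = 336; a·n₀/n = 34·276/336 = 27.9286; c·n₁/n = 65·60/336 = 11.6071
Stratum 2 (Men): n₁ = 181, n₀ = 219, n = 400; a·n₀/n = 108·219/400 = 59.1300; c·n₁/n = 58·181/400 = 26.2450
RR_MH = (27.9286 + 59.1300) / (11.6071 + 26.2450) = 87.0586 / 37.8521 = 2.29996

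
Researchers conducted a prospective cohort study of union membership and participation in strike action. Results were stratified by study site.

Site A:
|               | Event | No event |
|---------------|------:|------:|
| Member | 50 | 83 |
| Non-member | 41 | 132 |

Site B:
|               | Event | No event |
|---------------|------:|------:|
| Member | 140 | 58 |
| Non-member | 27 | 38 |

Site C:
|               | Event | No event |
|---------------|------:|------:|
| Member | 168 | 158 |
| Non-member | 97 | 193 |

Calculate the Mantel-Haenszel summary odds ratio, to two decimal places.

OR_MH = Σ(aᵢdᵢ/nᵢ) / Σ(bᵢcᵢ/nᵢ), where nᵢ is the stratum total.
Stratum 1 (Site A): n = 306; a·d/n = 50·132/306 = 21.5686; b·c/n = 83·41/306 = 11.1209
Stratum 2 (Site B): n = 263; a·d/n = 140·38/263 = 20.2281; b·c/n = 58·27/263 = 5.9544
Stratum 3 (Site C): n = 616; a·d/n = 168·193/616 = 52.6364; b·c/n = 158·97/616 = 24.8799
OR_MH = (21.5686 + 20.2281 + 52.6364) / (11.1209 + 5.9544 + 24.8799) = 94.4331 / 41.9552 = 2.25081

2.25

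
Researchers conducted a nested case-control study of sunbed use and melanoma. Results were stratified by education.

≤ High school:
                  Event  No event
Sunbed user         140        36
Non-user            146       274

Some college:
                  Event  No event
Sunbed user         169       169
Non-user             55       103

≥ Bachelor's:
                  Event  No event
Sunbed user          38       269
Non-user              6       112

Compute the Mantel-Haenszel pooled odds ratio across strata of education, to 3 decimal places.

OR_MH = Σ(aᵢdᵢ/nᵢ) / Σ(bᵢcᵢ/nᵢ), where nᵢ is the stratum total.
Stratum 1 (≤ High school): n = 596; a·d/n = 140·274/596 = 64.3624; b·c/n = 36·146/596 = 8.8188
Stratum 2 (Some college): n = 496; a·d/n = 169·103/496 = 35.0948; b·c/n = 169·55/496 = 18.7399
Stratum 3 (≥ Bachelor's): n = 425; a·d/n = 38·112/425 = 10.0141; b·c/n = 269·6/425 = 3.7976
OR_MH = (64.3624 + 35.0948 + 10.0141) / (8.8188 + 18.7399 + 3.7976) = 109.4713 / 31.3564 = 3.49120

3.491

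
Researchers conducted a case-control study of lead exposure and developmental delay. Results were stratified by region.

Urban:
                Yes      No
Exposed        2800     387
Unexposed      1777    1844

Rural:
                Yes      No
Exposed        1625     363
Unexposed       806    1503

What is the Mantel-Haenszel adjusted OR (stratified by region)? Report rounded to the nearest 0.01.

OR_MH = Σ(aᵢdᵢ/nᵢ) / Σ(bᵢcᵢ/nᵢ), where nᵢ is the stratum total.
Stratum 1 (Urban): n = 6808; a·d/n = 2800·1844/6808 = 758.4019; b·c/n = 387·1777/6808 = 101.0134
Stratum 2 (Rural): n = 4297; a·d/n = 1625·1503/4297 = 568.3907; b·c/n = 363·806/4297 = 68.0889
OR_MH = (758.4019 + 568.3907) / (101.0134 + 68.0889) = 1326.7926 / 169.1023 = 7.84610

7.85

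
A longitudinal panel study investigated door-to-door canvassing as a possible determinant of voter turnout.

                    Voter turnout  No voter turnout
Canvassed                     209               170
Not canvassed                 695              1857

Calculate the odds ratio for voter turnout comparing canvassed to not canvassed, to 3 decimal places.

3.285

Cells: a = 209, b = 170, c = 695, d = 1857.
OR = (a·d)/(b·c) = (209 × 1857) / (170 × 695) = 388113 / 118150 = 3.28492
The odds of voter turnout are about 3.28 times as high in the canvassed group.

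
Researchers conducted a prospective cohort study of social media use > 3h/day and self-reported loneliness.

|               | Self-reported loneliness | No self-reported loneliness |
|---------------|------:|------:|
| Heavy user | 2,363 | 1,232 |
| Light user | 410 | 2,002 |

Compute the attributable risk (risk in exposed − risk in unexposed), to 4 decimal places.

0.4873

Cells: a = 2363, b = 1232, c = 410, d = 2002.
Risk in exposed = 2363/3595 = 0.657302; risk in unexposed = 410/2412 = 0.169983.
Risk difference = 0.657302 − 0.169983 = 0.487318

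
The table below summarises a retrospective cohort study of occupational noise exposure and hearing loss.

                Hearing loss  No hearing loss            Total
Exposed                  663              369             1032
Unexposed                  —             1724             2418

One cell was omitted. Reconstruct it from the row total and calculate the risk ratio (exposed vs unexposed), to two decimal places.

The missing cell is in the unexposed row: 2418 − 1724 = 694.
So a = 663, b = 369, c = 694, d = 1724.
RR = [a/(a+b)] / [c/(c+d)] = (663/1032) / (694/2418) = 0.64244/0.28701 = 2.23836

2.24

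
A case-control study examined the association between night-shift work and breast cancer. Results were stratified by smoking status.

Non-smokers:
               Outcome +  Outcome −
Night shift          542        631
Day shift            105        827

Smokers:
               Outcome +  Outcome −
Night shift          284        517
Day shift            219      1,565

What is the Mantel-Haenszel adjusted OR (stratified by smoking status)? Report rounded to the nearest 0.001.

OR_MH = Σ(aᵢdᵢ/nᵢ) / Σ(bᵢcᵢ/nᵢ), where nᵢ is the stratum total.
Stratum 1 (Non-smokers): n = 2105; a·d/n = 542·827/2105 = 212.9378; b·c/n = 631·105/2105 = 31.4751
Stratum 2 (Smokers): n = 2585; a·d/n = 284·1565/2585 = 171.9381; b·c/n = 517·219/2585 = 43.8000
OR_MH = (212.9378 + 171.9381) / (31.4751 + 43.8000) = 384.8759 / 75.2751 = 5.11293

5.113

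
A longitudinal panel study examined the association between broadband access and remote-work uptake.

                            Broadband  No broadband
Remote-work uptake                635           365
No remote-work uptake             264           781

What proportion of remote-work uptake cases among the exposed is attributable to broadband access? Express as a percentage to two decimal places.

Reading the table with exposure as columns: a = 635 (Broadband, case), b = 264 (Broadband, non-case), c = 365 (No broadband, case), d = 781.
Risk in exposed = 635/899 = 0.70634; risk in unexposed = 365/1146 = 0.31850.
RR = 0.70634/0.31850 = 2.21772
AR% = (RR − 1)/RR × 100 = (2.21772 − 1)/2.21772 × 100 = 54.9085%

54.91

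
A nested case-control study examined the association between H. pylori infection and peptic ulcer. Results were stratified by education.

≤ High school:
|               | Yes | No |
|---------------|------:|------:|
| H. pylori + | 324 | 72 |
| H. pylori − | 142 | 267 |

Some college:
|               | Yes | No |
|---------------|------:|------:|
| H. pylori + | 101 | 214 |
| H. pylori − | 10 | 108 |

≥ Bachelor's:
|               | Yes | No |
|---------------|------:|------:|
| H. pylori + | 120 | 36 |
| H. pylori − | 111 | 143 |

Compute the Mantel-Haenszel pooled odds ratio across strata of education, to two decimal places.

OR_MH = Σ(aᵢdᵢ/nᵢ) / Σ(bᵢcᵢ/nᵢ), where nᵢ is the stratum total.
Stratum 1 (≤ High school): n = 805; a·d/n = 324·267/805 = 107.4634; b·c/n = 72·142/805 = 12.7006
Stratum 2 (Some college): n = 433; a·d/n = 101·108/433 = 25.1917; b·c/n = 214·10/433 = 4.9423
Stratum 3 (≥ Bachelor's): n = 410; a·d/n = 120·143/410 = 41.8537; b·c/n = 36·111/410 = 9.7463
OR_MH = (107.4634 + 25.1917 + 41.8537) / (12.7006 + 4.9423 + 9.7463) = 174.5087 / 27.3892 = 6.37144

6.37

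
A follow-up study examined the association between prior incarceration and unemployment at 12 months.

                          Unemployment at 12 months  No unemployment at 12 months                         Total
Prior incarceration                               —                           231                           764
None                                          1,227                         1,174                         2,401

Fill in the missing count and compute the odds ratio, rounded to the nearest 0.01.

2.21

The missing cell is in the exposed row: 764 − 231 = 533.
So a = 533, b = 231, c = 1227, d = 1174.
OR = (a·d)/(b·c) = (533 × 1174) / (231 × 1227) = 625742 / 283437 = 2.20769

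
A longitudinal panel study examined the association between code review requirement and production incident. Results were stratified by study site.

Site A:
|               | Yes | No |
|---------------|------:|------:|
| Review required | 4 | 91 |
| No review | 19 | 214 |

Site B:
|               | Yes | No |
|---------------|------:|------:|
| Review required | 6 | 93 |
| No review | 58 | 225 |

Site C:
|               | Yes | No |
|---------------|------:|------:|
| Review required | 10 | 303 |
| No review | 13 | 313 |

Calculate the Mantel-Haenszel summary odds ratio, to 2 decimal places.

OR_MH = Σ(aᵢdᵢ/nᵢ) / Σ(bᵢcᵢ/nᵢ), where nᵢ is the stratum total.
Stratum 1 (Site A): n = 328; a·d/n = 4·214/328 = 2.6098; b·c/n = 91·19/328 = 5.2713
Stratum 2 (Site B): n = 382; a·d/n = 6·225/382 = 3.5340; b·c/n = 93·58/382 = 14.1204
Stratum 3 (Site C): n = 639; a·d/n = 10·313/639 = 4.8983; b·c/n = 303·13/639 = 6.1643
OR_MH = (2.6098 + 3.5340 + 4.8983) / (5.2713 + 14.1204 + 6.1643) = 11.0421 / 25.5561 = 0.43207

0.43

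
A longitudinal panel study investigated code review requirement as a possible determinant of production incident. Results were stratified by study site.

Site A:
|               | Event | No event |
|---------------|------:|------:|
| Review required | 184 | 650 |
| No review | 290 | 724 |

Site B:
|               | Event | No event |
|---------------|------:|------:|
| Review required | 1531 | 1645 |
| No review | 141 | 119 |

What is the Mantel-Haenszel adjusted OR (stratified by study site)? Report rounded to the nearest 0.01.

OR_MH = Σ(aᵢdᵢ/nᵢ) / Σ(bᵢcᵢ/nᵢ), where nᵢ is the stratum total.
Stratum 1 (Site A): n = 1848; a·d/n = 184·724/1848 = 72.0866; b·c/n = 650·290/1848 = 102.0022
Stratum 2 (Site B): n = 3436; a·d/n = 1531·119/3436 = 53.0236; b·c/n = 1645·141/3436 = 67.5044
OR_MH = (72.0866 + 53.0236) / (102.0022 + 67.5044) = 125.1102 / 169.5065 = 0.73808

0.74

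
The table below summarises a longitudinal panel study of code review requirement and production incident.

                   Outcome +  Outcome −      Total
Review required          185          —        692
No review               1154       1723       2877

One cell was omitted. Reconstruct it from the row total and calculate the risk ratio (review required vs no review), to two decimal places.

0.67

The missing cell is in the exposed row: 692 − 185 = 507.
So a = 185, b = 507, c = 1154, d = 1723.
RR = [a/(a+b)] / [c/(c+d)] = (185/692) / (1154/2877) = 0.26734/0.40111 = 0.66650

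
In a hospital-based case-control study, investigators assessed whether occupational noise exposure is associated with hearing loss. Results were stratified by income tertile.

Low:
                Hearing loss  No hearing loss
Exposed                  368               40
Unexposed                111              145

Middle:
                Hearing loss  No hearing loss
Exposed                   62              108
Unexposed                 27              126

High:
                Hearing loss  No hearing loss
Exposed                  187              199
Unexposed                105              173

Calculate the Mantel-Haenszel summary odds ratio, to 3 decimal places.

OR_MH = Σ(aᵢdᵢ/nᵢ) / Σ(bᵢcᵢ/nᵢ), where nᵢ is the stratum total.
Stratum 1 (Low): n = 664; a·d/n = 368·145/664 = 80.3614; b·c/n = 40·111/664 = 6.6867
Stratum 2 (Middle): n = 323; a·d/n = 62·126/323 = 24.1858; b·c/n = 108·27/323 = 9.0279
Stratum 3 (High): n = 664; a·d/n = 187·173/664 = 48.7214; b·c/n = 199·105/664 = 31.4684
OR_MH = (80.3614 + 24.1858 + 48.7214) / (6.6867 + 9.0279 + 31.4684) = 153.2686 / 47.1830 = 3.24839

3.248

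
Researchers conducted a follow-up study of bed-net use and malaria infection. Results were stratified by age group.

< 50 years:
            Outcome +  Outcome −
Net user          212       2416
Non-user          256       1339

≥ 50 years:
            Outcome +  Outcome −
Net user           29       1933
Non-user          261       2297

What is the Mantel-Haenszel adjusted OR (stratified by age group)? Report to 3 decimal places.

OR_MH = Σ(aᵢdᵢ/nᵢ) / Σ(bᵢcᵢ/nᵢ), where nᵢ is the stratum total.
Stratum 1 (< 50 years): n = 4223; a·d/n = 212·1339/4223 = 67.2195; b·c/n = 2416·256/4223 = 146.4589
Stratum 2 (≥ 50 years): n = 4520; a·d/n = 29·2297/4520 = 14.7374; b·c/n = 1933·261/4520 = 111.6179
OR_MH = (67.2195 + 14.7374) / (146.4589 + 111.6179) = 81.9569 / 258.0768 = 0.31757

0.318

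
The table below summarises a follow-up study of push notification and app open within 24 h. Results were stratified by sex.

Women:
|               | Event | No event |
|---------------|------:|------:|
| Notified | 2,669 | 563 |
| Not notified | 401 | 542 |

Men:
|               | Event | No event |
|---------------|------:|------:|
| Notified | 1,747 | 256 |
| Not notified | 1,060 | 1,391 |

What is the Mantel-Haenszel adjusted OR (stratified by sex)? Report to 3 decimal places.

OR_MH = Σ(aᵢdᵢ/nᵢ) / Σ(bᵢcᵢ/nᵢ), where nᵢ is the stratum total.
Stratum 1 (Women): n = 4175; a·d/n = 2669·542/4175 = 346.4905; b·c/n = 563·401/4175 = 54.0750
Stratum 2 (Men): n = 4454; a·d/n = 1747·1391/4454 = 545.5943; b·c/n = 256·1060/4454 = 60.9250
OR_MH = (346.4905 + 545.5943) / (54.0750 + 60.9250) = 892.0848 / 115.0000 = 7.75726

7.757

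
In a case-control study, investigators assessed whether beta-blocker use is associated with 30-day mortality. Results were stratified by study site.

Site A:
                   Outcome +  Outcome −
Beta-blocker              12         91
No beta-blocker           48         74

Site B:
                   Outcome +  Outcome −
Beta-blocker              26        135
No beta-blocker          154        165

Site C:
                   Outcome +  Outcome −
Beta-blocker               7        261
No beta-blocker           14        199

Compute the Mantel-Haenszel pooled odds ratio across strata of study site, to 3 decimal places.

OR_MH = Σ(aᵢdᵢ/nᵢ) / Σ(bᵢcᵢ/nᵢ), where nᵢ is the stratum total.
Stratum 1 (Site A): n = 225; a·d/n = 12·74/225 = 3.9467; b·c/n = 91·48/225 = 19.4133
Stratum 2 (Site B): n = 480; a·d/n = 26·165/480 = 8.9375; b·c/n = 135·154/480 = 43.3125
Stratum 3 (Site C): n = 481; a·d/n = 7·199/481 = 2.8960; b·c/n = 261·14/481 = 7.5967
OR_MH = (3.9467 + 8.9375 + 2.8960) / (19.4133 + 43.3125 + 7.5967) = 15.7802 / 70.3225 = 0.22440

0.224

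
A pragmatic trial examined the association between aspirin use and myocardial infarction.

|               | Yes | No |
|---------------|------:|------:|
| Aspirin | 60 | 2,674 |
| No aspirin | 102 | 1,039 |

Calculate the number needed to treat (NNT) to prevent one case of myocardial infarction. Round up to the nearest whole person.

Risk in treated group = 60/2734 = 0.02195; risk in control = 102/1141 = 0.08940.
Absolute risk reduction = 0.08940 − 0.02195 = 0.06745
NNT = 1 / ARR = 1 / 0.06745 = 14.826 → round up → 15

15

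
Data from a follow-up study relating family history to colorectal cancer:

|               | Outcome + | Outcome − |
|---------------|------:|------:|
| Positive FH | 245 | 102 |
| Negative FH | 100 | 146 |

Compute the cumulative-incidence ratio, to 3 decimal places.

Cells: a = 245, b = 102, c = 100, d = 146.
Risk in exposed = 245/347 = 0.70605; risk in unexposed = 100/246 = 0.40650.
RR = 0.70605 / 0.40650 = 1.73689
The risk among the exposed is 1.74 times that among the unexposed.

1.737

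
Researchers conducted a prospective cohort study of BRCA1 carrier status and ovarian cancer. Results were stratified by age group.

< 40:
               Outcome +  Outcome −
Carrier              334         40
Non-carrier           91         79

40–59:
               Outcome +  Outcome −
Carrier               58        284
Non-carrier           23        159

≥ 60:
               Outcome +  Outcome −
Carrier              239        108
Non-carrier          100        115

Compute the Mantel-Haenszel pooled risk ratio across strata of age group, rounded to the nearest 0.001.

1.550

RR_MH = Σ(aᵢ·n₀ᵢ/nᵢ) / Σ(cᵢ·n₁ᵢ/nᵢ), with n₁ᵢ = aᵢ+bᵢ (exposed), n₀ᵢ = cᵢ+dᵢ (unexposed), nᵢ = n₁ᵢ+n₀ᵢ.
Stratum 1 (< 40): n₁ = 374, n₀ = 170, n = 544; a·n₀/n = 334·170/544 = 104.3750; c·n₁/n = 91·374/544 = 62.5625
Stratum 2 (40–59): n₁ = 342, n₀ = 182, n = 524; a·n₀/n = 58·182/524 = 20.1450; c·n₁/n = 23·342/524 = 15.0115
Stratum 3 (≥ 60): n₁ = 347, n₀ = 215, n = 562; a·n₀/n = 239·215/562 = 91.4324; c·n₁/n = 100·347/562 = 61.7438
RR_MH = (104.3750 + 20.1450 + 91.4324) / (62.5625 + 15.0115 + 61.7438) = 215.9524 / 139.3177 = 1.55007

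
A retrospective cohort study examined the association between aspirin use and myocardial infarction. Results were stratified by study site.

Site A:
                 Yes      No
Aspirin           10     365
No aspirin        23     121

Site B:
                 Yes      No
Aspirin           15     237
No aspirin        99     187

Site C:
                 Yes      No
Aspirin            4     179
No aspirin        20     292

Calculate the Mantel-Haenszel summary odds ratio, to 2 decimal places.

OR_MH = Σ(aᵢdᵢ/nᵢ) / Σ(bᵢcᵢ/nᵢ), where nᵢ is the stratum total.
Stratum 1 (Site A): n = 519; a·d/n = 10·121/519 = 2.3314; b·c/n = 365·23/519 = 16.1753
Stratum 2 (Site B): n = 538; a·d/n = 15·187/538 = 5.2138; b·c/n = 237·99/538 = 43.6115
Stratum 3 (Site C): n = 495; a·d/n = 4·292/495 = 2.3596; b·c/n = 179·20/495 = 7.2323
OR_MH = (2.3314 + 5.2138 + 2.3596) / (16.1753 + 43.6115 + 7.2323) = 9.9048 / 67.0192 = 0.14779

0.15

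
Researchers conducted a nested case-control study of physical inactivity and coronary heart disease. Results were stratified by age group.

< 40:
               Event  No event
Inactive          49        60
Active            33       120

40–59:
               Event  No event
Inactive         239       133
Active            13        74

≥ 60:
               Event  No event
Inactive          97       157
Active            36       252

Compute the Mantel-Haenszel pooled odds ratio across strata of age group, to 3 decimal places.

OR_MH = Σ(aᵢdᵢ/nᵢ) / Σ(bᵢcᵢ/nᵢ), where nᵢ is the stratum total.
Stratum 1 (< 40): n = 262; a·d/n = 49·120/262 = 22.4427; b·c/n = 60·33/262 = 7.5573
Stratum 2 (40–59): n = 459; a·d/n = 239·74/459 = 38.5316; b·c/n = 133·13/459 = 3.7669
Stratum 3 (≥ 60): n = 542; a·d/n = 97·252/542 = 45.0996; b·c/n = 157·36/542 = 10.4280
OR_MH = (22.4427 + 38.5316 + 45.0996) / (7.5573 + 3.7669 + 10.4280) = 106.0740 / 21.7522 = 4.87648

4.876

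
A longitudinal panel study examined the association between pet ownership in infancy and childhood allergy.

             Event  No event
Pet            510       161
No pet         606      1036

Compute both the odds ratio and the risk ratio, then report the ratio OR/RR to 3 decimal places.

2.630

Cells: a = 510, b = 161, c = 606, d = 1036.
OR = (510·1036)/(161·606) = 528360/97566 = 5.41541
Risk in exposed = 510/671 = 0.76006; risk in unexposed = 606/1642 = 0.36906; RR = 2.05944
OR/RR = 5.41541 / 2.05944 = 2.62956
The outcome is not rare, so the OR lies further from 1 than the RR.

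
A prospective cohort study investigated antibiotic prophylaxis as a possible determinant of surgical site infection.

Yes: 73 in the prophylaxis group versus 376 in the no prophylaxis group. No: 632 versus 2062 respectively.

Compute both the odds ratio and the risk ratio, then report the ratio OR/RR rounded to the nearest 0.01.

From the description: a = 73, b = 632, c = 376, d = 2062.
OR = (73·2062)/(632·376) = 150526/237632 = 0.63344
Risk in exposed = 73/705 = 0.10355; risk in unexposed = 376/2438 = 0.15422; RR = 0.67140
OR/RR = 0.63344 / 0.67140 = 0.94347
The outcome is not rare, so the OR lies further from 1 than the RR.

0.94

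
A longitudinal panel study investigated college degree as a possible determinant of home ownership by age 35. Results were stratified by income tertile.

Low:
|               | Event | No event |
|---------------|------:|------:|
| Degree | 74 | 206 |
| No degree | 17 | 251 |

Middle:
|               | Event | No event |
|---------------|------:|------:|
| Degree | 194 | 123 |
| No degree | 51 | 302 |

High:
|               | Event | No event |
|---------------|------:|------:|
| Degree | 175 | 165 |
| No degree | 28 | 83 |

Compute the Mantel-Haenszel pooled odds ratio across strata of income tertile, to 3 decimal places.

OR_MH = Σ(aᵢdᵢ/nᵢ) / Σ(bᵢcᵢ/nᵢ), where nᵢ is the stratum total.
Stratum 1 (Low): n = 548; a·d/n = 74·251/548 = 33.8942; b·c/n = 206·17/548 = 6.3905
Stratum 2 (Middle): n = 670; a·d/n = 194·302/670 = 87.4448; b·c/n = 123·51/670 = 9.3627
Stratum 3 (High): n = 451; a·d/n = 175·83/451 = 32.2062; b·c/n = 165·28/451 = 10.2439
OR_MH = (33.8942 + 87.4448 + 32.2062) / (6.3905 + 9.3627 + 10.2439) = 153.5451 / 25.9971 = 5.90624

5.906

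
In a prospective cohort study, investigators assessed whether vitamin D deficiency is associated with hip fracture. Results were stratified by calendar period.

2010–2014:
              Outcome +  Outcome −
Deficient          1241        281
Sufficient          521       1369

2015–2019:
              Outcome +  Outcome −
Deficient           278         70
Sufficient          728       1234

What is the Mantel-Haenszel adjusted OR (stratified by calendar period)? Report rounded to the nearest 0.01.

OR_MH = Σ(aᵢdᵢ/nᵢ) / Σ(bᵢcᵢ/nᵢ), where nᵢ is the stratum total.
Stratum 1 (2010–2014): n = 3412; a·d/n = 1241·1369/3412 = 497.9276; b·c/n = 281·521/3412 = 42.9077
Stratum 2 (2015–2019): n = 2310; a·d/n = 278·1234/2310 = 148.5074; b·c/n = 70·728/2310 = 22.0606
OR_MH = (497.9276 + 148.5074) / (42.9077 + 22.0606) = 646.4350 / 64.9683 = 9.95001

9.95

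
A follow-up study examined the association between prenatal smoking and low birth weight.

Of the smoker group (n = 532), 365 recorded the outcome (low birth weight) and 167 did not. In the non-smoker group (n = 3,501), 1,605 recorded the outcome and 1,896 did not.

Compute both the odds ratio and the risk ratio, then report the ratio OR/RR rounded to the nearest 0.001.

From the description: a = 365, b = 167, c = 1605, d = 1896.
OR = (365·1896)/(167·1605) = 692040/268035 = 2.58190
Risk in exposed = 365/532 = 0.68609; risk in unexposed = 1605/3501 = 0.45844; RR = 1.49657
OR/RR = 2.58190 / 1.49657 = 1.72521
The outcome is not rare, so the OR lies further from 1 than the RR.

1.725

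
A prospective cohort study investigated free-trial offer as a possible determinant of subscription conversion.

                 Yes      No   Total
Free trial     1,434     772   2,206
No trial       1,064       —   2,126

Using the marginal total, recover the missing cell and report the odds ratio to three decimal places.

The missing cell is in the unexposed row: 2126 − 1064 = 1062.
So a = 1434, b = 772, c = 1064, d = 1062.
OR = (a·d)/(b·c) = (1434 × 1062) / (772 × 1064) = 1522908 / 821408 = 1.85402

1.854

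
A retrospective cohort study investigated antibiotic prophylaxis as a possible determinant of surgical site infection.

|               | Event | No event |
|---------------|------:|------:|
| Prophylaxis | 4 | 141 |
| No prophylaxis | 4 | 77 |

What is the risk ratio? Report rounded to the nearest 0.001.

0.559

Cells: a = 4, b = 141, c = 4, d = 77.
Risk in exposed = 4/145 = 0.02759; risk in unexposed = 4/81 = 0.04938.
RR = 0.02759 / 0.04938 = 0.55862
The risk is 44% lower among the exposed than among the unexposed.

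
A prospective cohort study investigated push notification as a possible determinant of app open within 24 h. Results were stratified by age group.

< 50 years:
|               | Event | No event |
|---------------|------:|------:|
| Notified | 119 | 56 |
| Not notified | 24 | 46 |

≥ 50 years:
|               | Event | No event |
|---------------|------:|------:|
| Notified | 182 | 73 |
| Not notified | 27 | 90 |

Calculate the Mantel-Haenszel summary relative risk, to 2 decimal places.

RR_MH = Σ(aᵢ·n₀ᵢ/nᵢ) / Σ(cᵢ·n₁ᵢ/nᵢ), with n₁ᵢ = aᵢ+bᵢ (exposed), n₀ᵢ = cᵢ+dᵢ (unexposed), nᵢ = n₁ᵢ+n₀ᵢ.
Stratum 1 (< 50 years): n₁ = 175, n₀ = 70, n = 245; a·n₀/n = 119·70/245 = 34.0000; c·n₁/n = 24·175/245 = 17.1429
Stratum 2 (≥ 50 years): n₁ = 255, n₀ = 117, n = 372; a·n₀/n = 182·117/372 = 57.2419; c·n₁/n = 27·255/372 = 18.5081
RR_MH = (34.0000 + 57.2419) / (17.1429 + 18.5081) = 91.2419 / 35.6509 = 2.55931

2.56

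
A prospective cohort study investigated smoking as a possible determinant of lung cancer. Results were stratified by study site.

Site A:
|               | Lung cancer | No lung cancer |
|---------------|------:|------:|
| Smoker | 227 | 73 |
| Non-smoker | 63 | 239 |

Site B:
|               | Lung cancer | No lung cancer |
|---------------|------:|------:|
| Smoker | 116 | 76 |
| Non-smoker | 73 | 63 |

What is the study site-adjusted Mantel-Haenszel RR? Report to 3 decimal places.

RR_MH = Σ(aᵢ·n₀ᵢ/nᵢ) / Σ(cᵢ·n₁ᵢ/nᵢ), with n₁ᵢ = aᵢ+bᵢ (exposed), n₀ᵢ = cᵢ+dᵢ (unexposed), nᵢ = n₁ᵢ+n₀ᵢ.
Stratum 1 (Site A): n₁ = 300, n₀ = 302, n = 602; a·n₀/n = 227·302/602 = 113.8771; c·n₁/n = 63·300/602 = 31.3953
Stratum 2 (Site B): n₁ = 192, n₀ = 136, n = 328; a·n₀/n = 116·136/328 = 48.0976; c·n₁/n = 73·192/328 = 42.7317
RR_MH = (113.8771 + 48.0976) / (31.3953 + 42.7317) = 161.9746 / 74.1271 = 2.18509

2.185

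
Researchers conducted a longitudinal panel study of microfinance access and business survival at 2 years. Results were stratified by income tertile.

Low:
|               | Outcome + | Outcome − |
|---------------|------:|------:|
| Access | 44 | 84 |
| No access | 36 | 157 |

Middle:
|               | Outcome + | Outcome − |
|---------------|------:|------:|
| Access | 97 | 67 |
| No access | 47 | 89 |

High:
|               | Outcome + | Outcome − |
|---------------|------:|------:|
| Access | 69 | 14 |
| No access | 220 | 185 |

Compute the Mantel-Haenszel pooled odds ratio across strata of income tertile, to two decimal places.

2.91

OR_MH = Σ(aᵢdᵢ/nᵢ) / Σ(bᵢcᵢ/nᵢ), where nᵢ is the stratum total.
Stratum 1 (Low): n = 321; a·d/n = 44·157/321 = 21.5202; b·c/n = 84·36/321 = 9.4206
Stratum 2 (Middle): n = 300; a·d/n = 97·89/300 = 28.7767; b·c/n = 67·47/300 = 10.4967
Stratum 3 (High): n = 488; a·d/n = 69·185/488 = 26.1578; b·c/n = 14·220/488 = 6.3115
OR_MH = (21.5202 + 28.7767 + 26.1578) / (9.4206 + 10.4967 + 6.3115) = 76.4547 / 26.2287 = 2.91493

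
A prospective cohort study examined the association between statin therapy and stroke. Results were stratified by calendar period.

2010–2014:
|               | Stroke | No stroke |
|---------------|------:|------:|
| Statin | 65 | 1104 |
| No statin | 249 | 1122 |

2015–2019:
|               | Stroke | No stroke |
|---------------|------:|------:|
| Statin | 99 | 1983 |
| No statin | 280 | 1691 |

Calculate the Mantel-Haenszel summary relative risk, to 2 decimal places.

0.32

RR_MH = Σ(aᵢ·n₀ᵢ/nᵢ) / Σ(cᵢ·n₁ᵢ/nᵢ), with n₁ᵢ = aᵢ+bᵢ (exposed), n₀ᵢ = cᵢ+dᵢ (unexposed), nᵢ = n₁ᵢ+n₀ᵢ.
Stratum 1 (2010–2014): n₁ = 1169, n₀ = 1371, n = 2540; a·n₀/n = 65·1371/2540 = 35.0846; c·n₁/n = 249·1169/2540 = 114.5988
Stratum 2 (2015–2019): n₁ = 2082, n₀ = 1971, n = 4053; a·n₀/n = 99·1971/4053 = 48.1443; c·n₁/n = 280·2082/4053 = 143.8342
RR_MH = (35.0846 + 48.1443) / (114.5988 + 143.8342) = 83.2290 / 258.4330 = 0.32205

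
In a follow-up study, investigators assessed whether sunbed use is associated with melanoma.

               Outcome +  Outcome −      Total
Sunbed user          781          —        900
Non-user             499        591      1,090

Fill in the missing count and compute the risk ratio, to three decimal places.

1.896

The missing cell is in the exposed row: 900 − 781 = 119.
So a = 781, b = 119, c = 499, d = 591.
RR = [a/(a+b)] / [c/(c+d)] = (781/900) / (499/1090) = 0.86778/0.45780 = 1.89555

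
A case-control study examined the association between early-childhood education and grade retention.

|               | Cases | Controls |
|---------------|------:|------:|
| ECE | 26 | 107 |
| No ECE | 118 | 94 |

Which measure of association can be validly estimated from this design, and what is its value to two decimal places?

Cells: a = 26, b = 107, c = 118, d = 94.
This is a case-control study: participants were sampled on outcome status, so risks in the source population cannot be estimated directly — relative risk is not valid here. The odds ratio is the appropriate measure.
OR = (a·d)/(b·c) = (26 × 94) / (107 × 118) = 2444 / 12626 = 0.19357

0.19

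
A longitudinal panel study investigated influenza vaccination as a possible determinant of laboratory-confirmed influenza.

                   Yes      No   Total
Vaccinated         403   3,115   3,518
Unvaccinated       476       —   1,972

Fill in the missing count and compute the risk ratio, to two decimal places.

The missing cell is in the unexposed row: 1972 − 476 = 1496.
So a = 403, b = 3115, c = 476, d = 1496.
RR = [a/(a+b)] / [c/(c+d)] = (403/3518) / (476/1972) = 0.11455/0.24138 = 0.47458

0.47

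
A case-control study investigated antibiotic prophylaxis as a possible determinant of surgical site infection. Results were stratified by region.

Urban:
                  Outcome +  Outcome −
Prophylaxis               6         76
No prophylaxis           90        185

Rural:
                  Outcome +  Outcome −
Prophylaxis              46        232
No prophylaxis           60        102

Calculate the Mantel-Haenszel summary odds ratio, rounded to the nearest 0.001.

OR_MH = Σ(aᵢdᵢ/nᵢ) / Σ(bᵢcᵢ/nᵢ), where nᵢ is the stratum total.
Stratum 1 (Urban): n = 357; a·d/n = 6·185/357 = 3.1092; b·c/n = 76·90/357 = 19.1597
Stratum 2 (Rural): n = 440; a·d/n = 46·102/440 = 10.6636; b·c/n = 232·60/440 = 31.6364
OR_MH = (3.1092 + 10.6636) / (19.1597 + 31.6364) = 13.7729 / 50.7960 = 0.27114

0.271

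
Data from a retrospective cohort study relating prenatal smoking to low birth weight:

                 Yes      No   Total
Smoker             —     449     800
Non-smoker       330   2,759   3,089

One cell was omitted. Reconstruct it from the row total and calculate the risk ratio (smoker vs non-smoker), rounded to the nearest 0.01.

The missing cell is in the exposed row: 800 − 449 = 351.
So a = 351, b = 449, c = 330, d = 2759.
RR = [a/(a+b)] / [c/(c+d)] = (351/800) / (330/3089) = 0.43875/0.10683 = 4.10697

4.11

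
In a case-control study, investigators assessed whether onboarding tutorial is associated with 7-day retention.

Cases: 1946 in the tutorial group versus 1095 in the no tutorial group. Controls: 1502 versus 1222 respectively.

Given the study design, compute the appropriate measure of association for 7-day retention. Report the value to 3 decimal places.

From the description: a = 1946, b = 1502, c = 1095, d = 1222.
This is a case-control study: participants were sampled on outcome status, so risks in the source population cannot be estimated directly — relative risk is not valid here. The odds ratio is the appropriate measure.
OR = (a·d)/(b·c) = (1946 × 1222) / (1502 × 1095) = 2378012 / 1644690 = 1.44587

1.446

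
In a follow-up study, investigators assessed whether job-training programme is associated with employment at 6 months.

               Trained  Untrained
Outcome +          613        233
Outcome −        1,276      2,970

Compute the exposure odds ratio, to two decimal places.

Reading the table with exposure as columns: a = 613 (Trained, case), b = 1276 (Trained, non-case), c = 233 (Untrained, case), d = 2970.
OR = (a·d)/(b·c) = (613 × 2970) / (1276 × 233) = 1820610 / 297308 = 6.12365
The odds of employment at 6 months are about 6.12 times as high in the trained group.

6.12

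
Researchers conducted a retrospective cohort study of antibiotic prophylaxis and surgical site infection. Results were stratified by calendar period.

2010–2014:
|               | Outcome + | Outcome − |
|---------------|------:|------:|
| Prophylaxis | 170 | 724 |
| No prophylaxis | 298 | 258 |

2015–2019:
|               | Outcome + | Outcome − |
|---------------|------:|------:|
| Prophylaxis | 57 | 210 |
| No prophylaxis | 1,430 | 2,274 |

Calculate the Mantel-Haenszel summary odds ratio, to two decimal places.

OR_MH = Σ(aᵢdᵢ/nᵢ) / Σ(bᵢcᵢ/nᵢ), where nᵢ is the stratum total.
Stratum 1 (2010–2014): n = 1450; a·d/n = 170·258/1450 = 30.2483; b·c/n = 724·298/1450 = 148.7945
Stratum 2 (2015–2019): n = 3971; a·d/n = 57·2274/3971 = 32.6411; b·c/n = 210·1430/3971 = 75.6233
OR_MH = (30.2483 + 32.6411) / (148.7945 + 75.6233) = 62.8894 / 224.4178 = 0.28023

0.28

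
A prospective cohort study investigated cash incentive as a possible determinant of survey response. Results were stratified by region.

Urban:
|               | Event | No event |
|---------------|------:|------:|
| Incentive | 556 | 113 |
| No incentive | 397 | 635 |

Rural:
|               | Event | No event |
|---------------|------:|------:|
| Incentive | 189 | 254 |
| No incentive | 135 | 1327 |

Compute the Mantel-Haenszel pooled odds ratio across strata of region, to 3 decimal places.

OR_MH = Σ(aᵢdᵢ/nᵢ) / Σ(bᵢcᵢ/nᵢ), where nᵢ is the stratum total.
Stratum 1 (Urban): n = 1701; a·d/n = 556·635/1701 = 207.5603; b·c/n = 113·397/1701 = 26.3733
Stratum 2 (Rural): n = 1905; a·d/n = 189·1327/1905 = 131.6551; b·c/n = 254·135/1905 = 18.0000
OR_MH = (207.5603 + 131.6551) / (26.3733 + 18.0000) = 339.2154 / 44.3733 = 7.64458

7.645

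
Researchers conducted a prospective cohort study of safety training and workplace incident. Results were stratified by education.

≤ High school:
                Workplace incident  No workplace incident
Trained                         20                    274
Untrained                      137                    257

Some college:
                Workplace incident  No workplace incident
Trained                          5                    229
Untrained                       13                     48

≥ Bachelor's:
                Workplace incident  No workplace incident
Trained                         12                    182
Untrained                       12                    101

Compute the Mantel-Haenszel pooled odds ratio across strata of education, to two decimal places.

0.17

OR_MH = Σ(aᵢdᵢ/nᵢ) / Σ(bᵢcᵢ/nᵢ), where nᵢ is the stratum total.
Stratum 1 (≤ High school): n = 688; a·d/n = 20·257/688 = 7.4709; b·c/n = 274·137/688 = 54.5610
Stratum 2 (Some college): n = 295; a·d/n = 5·48/295 = 0.8136; b·c/n = 229·13/295 = 10.0915
Stratum 3 (≥ Bachelor's): n = 307; a·d/n = 12·101/307 = 3.9479; b·c/n = 182·12/307 = 7.1140
OR_MH = (7.4709 + 0.8136 + 3.9479) / (54.5610 + 10.0915 + 7.1140) = 12.2324 / 71.7666 = 0.17045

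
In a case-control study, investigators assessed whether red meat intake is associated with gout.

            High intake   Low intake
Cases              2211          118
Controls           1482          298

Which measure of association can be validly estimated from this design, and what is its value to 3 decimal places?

Reading the table with exposure as columns: a = 2211 (High intake, case), b = 1482 (High intake, non-case), c = 118 (Low intake, case), d = 298.
This is a case-control study: participants were sampled on outcome status, so risks in the source population cannot be estimated directly — relative risk is not valid here. The odds ratio is the appropriate measure.
OR = (a·d)/(b·c) = (2211 × 298) / (1482 × 118) = 658878 / 174876 = 3.76769

3.768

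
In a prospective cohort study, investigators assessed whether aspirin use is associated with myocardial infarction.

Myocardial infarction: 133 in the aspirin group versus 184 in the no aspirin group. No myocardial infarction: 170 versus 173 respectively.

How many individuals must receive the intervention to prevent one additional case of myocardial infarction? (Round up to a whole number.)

Risk in treated group = 133/303 = 0.43894; risk in control = 184/357 = 0.51541.
Absolute risk reduction = 0.51541 − 0.43894 = 0.07646
NNT = 1 / ARR = 1 / 0.07646 = 13.078 → round up → 14

14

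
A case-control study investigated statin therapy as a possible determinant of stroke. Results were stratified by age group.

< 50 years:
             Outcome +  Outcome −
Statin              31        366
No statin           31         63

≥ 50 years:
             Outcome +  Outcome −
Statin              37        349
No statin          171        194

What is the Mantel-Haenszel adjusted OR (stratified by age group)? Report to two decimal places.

0.13

OR_MH = Σ(aᵢdᵢ/nᵢ) / Σ(bᵢcᵢ/nᵢ), where nᵢ is the stratum total.
Stratum 1 (< 50 years): n = 491; a·d/n = 31·63/491 = 3.9776; b·c/n = 366·31/491 = 23.1079
Stratum 2 (≥ 50 years): n = 751; a·d/n = 37·194/751 = 9.5579; b·c/n = 349·171/751 = 79.4660
OR_MH = (3.9776 + 9.5579) / (23.1079 + 79.4660) = 13.5355 / 102.5740 = 0.13196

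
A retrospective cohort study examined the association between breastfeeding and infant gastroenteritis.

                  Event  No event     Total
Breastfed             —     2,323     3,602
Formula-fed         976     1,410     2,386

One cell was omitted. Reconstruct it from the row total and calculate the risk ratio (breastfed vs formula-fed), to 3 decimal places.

0.868

The missing cell is in the exposed row: 3602 − 2323 = 1279.
So a = 1279, b = 2323, c = 976, d = 1410.
RR = [a/(a+b)] / [c/(c+d)] = (1279/3602) / (976/2386) = 0.35508/0.40905 = 0.86806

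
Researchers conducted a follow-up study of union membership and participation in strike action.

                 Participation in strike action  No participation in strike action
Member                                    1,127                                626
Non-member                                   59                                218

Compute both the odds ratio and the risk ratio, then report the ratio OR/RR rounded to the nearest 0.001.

2.204

Cells: a = 1127, b = 626, c = 59, d = 218.
OR = (1127·218)/(626·59) = 245686/36934 = 6.65203
Risk in exposed = 1127/1753 = 0.64290; risk in unexposed = 59/277 = 0.21300; RR = 3.01835
OR/RR = 6.65203 / 3.01835 = 2.20386
The outcome is not rare, so the OR lies further from 1 than the RR.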